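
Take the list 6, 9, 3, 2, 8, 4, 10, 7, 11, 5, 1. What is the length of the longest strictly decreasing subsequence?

5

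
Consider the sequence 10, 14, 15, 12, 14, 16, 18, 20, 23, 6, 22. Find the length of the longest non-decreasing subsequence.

7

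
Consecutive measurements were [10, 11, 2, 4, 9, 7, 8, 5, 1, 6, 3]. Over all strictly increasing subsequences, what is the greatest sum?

Let S[i] be the best sum of a strictly increasing subsequence ending at i:
i:      1  2  3  4  5  6  7  8  9 10 11
a[i]:  10 11  2  4  9  7  8  5  1  6  3
S:     10 21  2  6 15 13 21 11  1 17  5
Maximum is 21 (e.g. 10 + 11).

21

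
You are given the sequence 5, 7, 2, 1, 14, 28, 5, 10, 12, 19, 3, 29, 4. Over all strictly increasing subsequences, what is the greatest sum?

Let S[i] be the best sum of a strictly increasing subsequence ending at i:
i:      1  2  3  4  5  6  7  8  9 10 11 12 13
a[i]:   5  7  2  1 14 28  5 10 12 19  3 29  4
S:      5 12  2  1 26 54  7 22 34 53  5 83  9
Maximum is 83 (e.g. 5 + 7 + 14 + 28 + 29).

83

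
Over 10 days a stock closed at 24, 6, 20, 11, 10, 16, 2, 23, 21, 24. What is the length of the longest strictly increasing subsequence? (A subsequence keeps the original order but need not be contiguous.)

5

Track the smallest tail for each achievable length (strict):
24 → extends → [24]
6 → replaces 24 → [6]
20 → extends → [6, 20]
11 → replaces 20 → [6, 11]
10 → replaces 11 → [6, 10]
16 → extends → [6, 10, 16]
2 → replaces 6 → [2, 10, 16]
23 → extends → [2, 10, 16, 23]
21 → replaces 23 → [2, 10, 16, 21]
24 → extends → [2, 10, 16, 21, 24]
Five tails, so the longest strictly increasing subsequence has length 5 (e.g. 6, 11, 16, 23, 24).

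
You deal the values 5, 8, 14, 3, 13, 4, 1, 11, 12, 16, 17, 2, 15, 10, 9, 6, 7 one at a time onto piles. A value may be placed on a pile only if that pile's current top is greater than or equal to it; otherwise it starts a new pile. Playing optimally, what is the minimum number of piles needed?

6

The minimum number of non-increasing subsequences covering a sequence equals the length of its longest strictly increasing subsequence.
LIS length is 6 (e.g. 5, 8, 11, 12, 16, 17), so 6 piles are needed.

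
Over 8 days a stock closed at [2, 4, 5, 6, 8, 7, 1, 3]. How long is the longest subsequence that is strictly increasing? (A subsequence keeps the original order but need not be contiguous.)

Track the smallest tail for each achievable length (strict):
2 → extends → [2]
4 → extends → [2, 4]
5 → extends → [2, 4, 5]
6 → extends → [2, 4, 5, 6]
8 → extends → [2, 4, 5, 6, 8]
7 → replaces 8 → [2, 4, 5, 6, 7]
1 → replaces 2 → [1, 4, 5, 6, 7]
3 → replaces 4 → [1, 3, 5, 6, 7]
Five tails, so the longest strictly increasing subsequence has length 5 (e.g. 2, 4, 5, 6, 8).

5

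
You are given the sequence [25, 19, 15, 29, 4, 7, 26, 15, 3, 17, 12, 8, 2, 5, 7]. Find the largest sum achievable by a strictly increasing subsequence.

54

Let S[i] be the best sum of a strictly increasing subsequence ending at i:
i:      1  2  3  4  5  6  7  8  9 10 11 12 13 14 15
a[i]:  25 19 15 29  4  7 26 15  3 17 12  8  2  5  7
S:     25 19 15 54  4 11 51 26  3 43 23 19  2  9 16
Maximum is 54 (e.g. 25 + 29).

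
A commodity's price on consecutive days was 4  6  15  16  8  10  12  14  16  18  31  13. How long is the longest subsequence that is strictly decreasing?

Negate each value so 'decreasing' becomes 'increasing', then run patience tails on the negated sequence:
-4 → extends → [-4]
-6 → replaces -4 → [-6]
-15 → replaces -6 → [-15]
-16 → replaces -15 → [-16]
-8 → extends → [-16, -8]
-10 → replaces -8 → [-16, -10]
-12 → replaces -10 → [-16, -12]
-14 → replaces -12 → [-16, -14]
-16 → already a tail → [-16, -14]
-18 → replaces -16 → [-18, -14]
-31 → replaces -18 → [-31, -14]
-13 → extends → [-31, -14, -13]
Three tails, so the longest strictly decreasing subsequence of the original has length 3.

3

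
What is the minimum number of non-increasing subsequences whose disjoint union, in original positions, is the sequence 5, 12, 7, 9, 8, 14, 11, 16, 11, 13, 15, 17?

7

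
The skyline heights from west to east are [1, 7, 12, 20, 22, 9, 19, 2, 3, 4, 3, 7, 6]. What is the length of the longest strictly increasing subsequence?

5

Let dp[i] be the length of the longest such subsequence ending at index i:
i:      1  2  3  4  5  6  7  8  9 10 11 12 13
a[i]:   1  7 12 20 22  9 19  2  3  4  3  7  6
dp:     1  2  3  4  5  3  4  2  3  4  3  5  5
Maximum dp value is 5.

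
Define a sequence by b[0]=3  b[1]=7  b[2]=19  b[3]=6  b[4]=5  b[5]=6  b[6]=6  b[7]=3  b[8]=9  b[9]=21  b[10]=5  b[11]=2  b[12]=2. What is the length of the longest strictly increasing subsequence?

5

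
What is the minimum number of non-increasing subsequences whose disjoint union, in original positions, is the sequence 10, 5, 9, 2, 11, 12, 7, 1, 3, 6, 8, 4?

4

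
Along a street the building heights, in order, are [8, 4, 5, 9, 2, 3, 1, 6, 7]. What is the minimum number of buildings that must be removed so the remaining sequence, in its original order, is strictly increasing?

Fewest deletions = n − (longest strictly increasing subsequence).
Patience tails:
8 → extends → [8]
4 → replaces 8 → [4]
5 → extends → [4, 5]
9 → extends → [4, 5, 9]
2 → replaces 4 → [2, 5, 9]
3 → replaces 5 → [2, 3, 9]
1 → replaces 2 → [1, 3, 9]
6 → replaces 9 → [1, 3, 6]
7 → extends → [1, 3, 6, 7]
Longest strictly increasing subsequence has length 4, so deletions = 9 − 4 = 5.

5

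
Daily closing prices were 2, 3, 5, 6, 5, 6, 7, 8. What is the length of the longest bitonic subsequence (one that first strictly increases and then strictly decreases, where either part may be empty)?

6

inc[i] = longest strictly increasing subsequence ending at i; dec[i] = longest strictly decreasing subsequence starting at i:
i:     1 2 3 4 5 6 7 8
a[i]:  2 3 5 6 5 6 7 8
inc:   1 2 3 4 3 4 5 6
dec:   1 1 1 2 1 1 1 1
Best peak at i=8 (value 8): inc=6, dec=1, length 6+1−1 = 6.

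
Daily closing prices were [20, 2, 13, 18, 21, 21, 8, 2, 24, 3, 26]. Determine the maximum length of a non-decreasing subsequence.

7

Track the smallest tail for each achievable length (allowing ties):
20 → extends → [20]
2 → replaces 20 → [2]
13 → extends → [2, 13]
18 → extends → [2, 13, 18]
21 → extends → [2, 13, 18, 21]
21 → extends → [2, 13, 18, 21, 21]
8 → replaces 13 → [2, 8, 18, 21, 21]
2 → replaces 8 → [2, 2, 18, 21, 21]
24 → extends → [2, 2, 18, 21, 21, 24]
3 → replaces 18 → [2, 2, 3, 21, 21, 24]
26 → extends → [2, 2, 3, 21, 21, 24, 26]
Seven tails, so the longest non-decreasing subsequence has length 7 (e.g. 2, 13, 18, 21, 21, 24, 26).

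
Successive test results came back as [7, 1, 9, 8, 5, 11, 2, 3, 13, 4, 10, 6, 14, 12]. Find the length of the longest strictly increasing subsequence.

Let dp[i] be the length of the longest such subsequence ending at index i:
i:      1  2  3  4  5  6  7  8  9 10 11 12 13 14
a[i]:   7  1  9  8  5 11  2  3 13  4 10  6 14 12
dp:     1  1  2  2  2  3  2  3  4  4  5  5  6  6
Maximum dp value is 6.

6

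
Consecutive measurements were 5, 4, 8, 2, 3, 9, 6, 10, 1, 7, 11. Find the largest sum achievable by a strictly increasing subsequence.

43

Let S[i] be the best sum of a strictly increasing subsequence ending at i:
i:      1  2  3  4  5  6  7  8  9 10 11
a[i]:   5  4  8  2  3  9  6 10  1  7 11
S:      5  4 13  2  5 22 11 32  1 18 43
Maximum is 43 (e.g. 5 + 8 + 9 + 10 + 11).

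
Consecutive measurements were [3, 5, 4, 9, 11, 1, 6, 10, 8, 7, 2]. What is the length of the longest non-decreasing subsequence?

4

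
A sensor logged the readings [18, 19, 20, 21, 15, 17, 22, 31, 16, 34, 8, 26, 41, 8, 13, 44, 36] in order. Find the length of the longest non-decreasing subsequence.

9

Let dp[i] be the length of the longest such subsequence ending at index i:
i:      1  2  3  4  5  6  7  8  9 10 11 12 13 14 15 16 17
a[i]:  18 19 20 21 15 17 22 31 16 34  8 26 41  8 13 44 36
dp:     1  2  3  4  1  2  5  6  2  7  1  6  8  2  3  9  8
Maximum dp value is 9.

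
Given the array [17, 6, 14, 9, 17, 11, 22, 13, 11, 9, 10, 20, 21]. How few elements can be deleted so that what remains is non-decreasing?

7

Fewest deletions = n − (longest non-decreasing subsequence).
Patience tails:
17 → extends → [17]
6 → replaces 17 → [6]
14 → extends → [6, 14]
9 → replaces 14 → [6, 9]
17 → extends → [6, 9, 17]
11 → replaces 17 → [6, 9, 11]
22 → extends → [6, 9, 11, 22]
13 → replaces 22 → [6, 9, 11, 13]
11 → replaces 13 → [6, 9, 11, 11]
9 → replaces 11 → [6, 9, 9, 11]
10 → replaces 11 → [6, 9, 9, 10]
20 → extends → [6, 9, 9, 10, 20]
21 → extends → [6, 9, 9, 10, 20, 21]
Longest non-decreasing subsequence has length 6, so deletions = 13 − 6 = 7.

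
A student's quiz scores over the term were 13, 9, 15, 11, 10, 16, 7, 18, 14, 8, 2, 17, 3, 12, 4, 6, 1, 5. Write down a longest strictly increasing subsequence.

Patience tails give the LIS length; then backtrack through the dp parents:
13 → extends → [13]
9 → replaces 13 → [9]
15 → extends → [9, 15]
11 → replaces 15 → [9, 11]
10 → replaces 11 → [9, 10]
16 → extends → [9, 10, 16]
7 → replaces 9 → [7, 10, 16]
18 → extends → [7, 10, 16, 18]
14 → replaces 16 → [7, 10, 14, 18]
8 → replaces 10 → [7, 8, 14, 18]
2 → replaces 7 → [2, 8, 14, 18]
17 → replaces 18 → [2, 8, 14, 17]
3 → replaces 8 → [2, 3, 14, 17]
12 → replaces 14 → [2, 3, 12, 17]
4 → replaces 12 → [2, 3, 4, 17]
6 → replaces 17 → [2, 3, 4, 6]
1 → replaces 2 → [1, 3, 4, 6]
5 → replaces 6 → [1, 3, 4, 5]
Length 4; one witness is 13, 15, 16, 18.

13, 15, 16, 18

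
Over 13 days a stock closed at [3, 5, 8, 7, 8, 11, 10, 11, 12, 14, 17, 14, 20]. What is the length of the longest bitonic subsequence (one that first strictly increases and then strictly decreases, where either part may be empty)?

10

inc[i] = longest strictly increasing subsequence ending at i; dec[i] = longest strictly decreasing subsequence starting at i:
i:      1  2  3  4  5  6  7  8  9 10 11 12 13
a[i]:   3  5  8  7  8 11 10 11 12 14 17 14 20
inc:    1  2  3  3  4  5  5  6  7  8  9  8 10
dec:    1  1  2  1  1  2  1  1  1  1  2  1  1
Best peak at i=11 (value 17): inc=9, dec=2, length 9+2−1 = 10.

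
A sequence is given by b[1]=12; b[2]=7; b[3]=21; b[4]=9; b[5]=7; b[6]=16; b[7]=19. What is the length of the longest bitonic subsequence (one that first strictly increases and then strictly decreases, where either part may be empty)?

4

inc[i] = longest strictly increasing subsequence ending at i; dec[i] = longest strictly decreasing subsequence starting at i:
i:      1  2  3  4  5  6  7
b[i]:  12  7 21  9  7 16 19
inc:    1  1  2  2  1  3  4
dec:    3  1  3  2  1  1  1
Best peak at i=3 (value 21): inc=2, dec=3, length 2+3−1 = 4.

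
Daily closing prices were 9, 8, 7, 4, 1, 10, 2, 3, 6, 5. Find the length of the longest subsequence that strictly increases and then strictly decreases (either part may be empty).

5

inc[i] = longest strictly increasing subsequence ending at i; dec[i] = longest strictly decreasing subsequence starting at i:
i:      1  2  3  4  5  6  7  8  9 10
a[i]:   9  8  7  4  1 10  2  3  6  5
inc:    1  1  1  1  1  2  2  3  4  4
dec:    5  4  3  2  1  3  1  1  2  1
Best peak at i=1 (value 9): inc=1, dec=5, length 1+5−1 = 5.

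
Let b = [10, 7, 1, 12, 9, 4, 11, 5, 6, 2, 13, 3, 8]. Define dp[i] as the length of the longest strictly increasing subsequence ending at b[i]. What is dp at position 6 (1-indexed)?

dp[i] = 1 + max{dp[j] : j<i, b[j]<b[i]} (or 1 if no such j):
i:      1  2  3  4  5  6  7  8  9 10 11 12 13
b[i]:  10  7  1 12  9  4 11  5  6  2 13  3  8
dp:     1  1  1  2  2  2  3  3  4  2  5  3  5
At index 6 the value is 2.

2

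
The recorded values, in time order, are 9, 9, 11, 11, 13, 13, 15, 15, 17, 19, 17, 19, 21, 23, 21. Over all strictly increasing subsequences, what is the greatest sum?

128

Let S[i] be the best sum of a strictly increasing subsequence ending at i:
i:       1   2   3   4   5   6   7   8   9  10  11  12  13  14  15
a[i]:    9   9  11  11  13  13  15  15  17  19  17  19  21  23  21
S:       9   9  20  20  33  33  48  48  65  84  65  84 105 128 105
Maximum is 128 (e.g. 9 + 11 + 13 + 15 + 17 + 19 + 21 + 23).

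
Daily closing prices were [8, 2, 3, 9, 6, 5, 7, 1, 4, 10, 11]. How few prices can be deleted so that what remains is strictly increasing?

Fewest deletions = n − (longest strictly increasing subsequence).
i:      1  2  3  4  5  6  7  8  9 10 11
a[i]:   8  2  3  9  6  5  7  1  4 10 11
dp:     1  1  2  3  3  3  4  1  3  5  6
max dp = 6, so deletions = 11 − 6 = 5.

5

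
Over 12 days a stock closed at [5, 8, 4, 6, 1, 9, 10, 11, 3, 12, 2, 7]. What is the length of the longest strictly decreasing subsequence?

4

Let dp[i] be the longest strictly decreasing subsequence ending at i:
i:      1  2  3  4  5  6  7  8  9 10 11 12
a[i]:   5  8  4  6  1  9 10 11  3 12  2  7
dp:     1  1  2  2  3  1  1  1  3  1  4  2
Maximum is 4.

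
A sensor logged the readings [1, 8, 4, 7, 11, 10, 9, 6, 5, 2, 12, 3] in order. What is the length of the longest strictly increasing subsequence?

Track the smallest tail for each achievable length (strict):
1 → extends → [1]
8 → extends → [1, 8]
4 → replaces 8 → [1, 4]
7 → extends → [1, 4, 7]
11 → extends → [1, 4, 7, 11]
10 → replaces 11 → [1, 4, 7, 10]
9 → replaces 10 → [1, 4, 7, 9]
6 → replaces 7 → [1, 4, 6, 9]
5 → replaces 6 → [1, 4, 5, 9]
2 → replaces 4 → [1, 2, 5, 9]
12 → extends → [1, 2, 5, 9, 12]
3 → replaces 5 → [1, 2, 3, 9, 12]
Five tails, so the longest strictly increasing subsequence has length 5 (e.g. 1, 4, 7, 11, 12).

5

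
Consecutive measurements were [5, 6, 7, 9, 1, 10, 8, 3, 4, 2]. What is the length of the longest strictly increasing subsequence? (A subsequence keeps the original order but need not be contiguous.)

5

Let dp[i] be the length of the longest such subsequence ending at index i:
i:      1  2  3  4  5  6  7  8  9 10
a[i]:   5  6  7  9  1 10  8  3  4  2
dp:     1  2  3  4  1  5  4  2  3  2
Maximum dp value is 5.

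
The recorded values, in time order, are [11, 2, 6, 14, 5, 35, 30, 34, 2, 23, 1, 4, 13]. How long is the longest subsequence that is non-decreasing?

5

Track the smallest tail for each achievable length (allowing ties):
11 → extends → [11]
2 → replaces 11 → [2]
6 → extends → [2, 6]
14 → extends → [2, 6, 14]
5 → replaces 6 → [2, 5, 14]
35 → extends → [2, 5, 14, 35]
30 → replaces 35 → [2, 5, 14, 30]
34 → extends → [2, 5, 14, 30, 34]
2 → replaces 5 → [2, 2, 14, 30, 34]
23 → replaces 30 → [2, 2, 14, 23, 34]
1 → replaces 2 → [1, 2, 14, 23, 34]
4 → replaces 14 → [1, 2, 4, 23, 34]
13 → replaces 23 → [1, 2, 4, 13, 34]
Five tails, so the longest non-decreasing subsequence has length 5 (e.g. 2, 6, 14, 30, 34).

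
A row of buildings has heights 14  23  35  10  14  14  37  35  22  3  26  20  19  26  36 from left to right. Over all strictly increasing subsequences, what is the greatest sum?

109

Let S[i] be the best sum of a strictly increasing subsequence ending at i:
i:       1   2   3   4   5   6   7   8   9  10  11  12  13  14  15
a[i]:   14  23  35  10  14  14  37  35  22   3  26  20  19  26  36
S:      14  37  72  10  24  24 109  72  46   3  72  44  43  72 108
Maximum is 109 (e.g. 14 + 23 + 35 + 37).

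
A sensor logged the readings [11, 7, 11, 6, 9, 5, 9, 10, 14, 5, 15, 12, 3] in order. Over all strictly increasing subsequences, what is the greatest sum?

Let S[i] be the best sum of a strictly increasing subsequence ending at i:
i:      1  2  3  4  5  6  7  8  9 10 11 12 13
a[i]:  11  7 11  6  9  5  9 10 14  5 15 12  3
S:     11  7 18  6 16  5 16 26 40  5 55 38  3
Maximum is 55 (e.g. 7 + 9 + 10 + 14 + 15).

55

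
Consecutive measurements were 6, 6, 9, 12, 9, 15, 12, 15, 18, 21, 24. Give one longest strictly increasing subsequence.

Patience tails give the LIS length; then backtrack through the dp parents:
6 → extends → [6]
6 → already a tail → [6]
9 → extends → [6, 9]
12 → extends → [6, 9, 12]
9 → already a tail → [6, 9, 12]
15 → extends → [6, 9, 12, 15]
12 → already a tail → [6, 9, 12, 15]
15 → already a tail → [6, 9, 12, 15]
18 → extends → [6, 9, 12, 15, 18]
21 → extends → [6, 9, 12, 15, 18, 21]
24 → extends → [6, 9, 12, 15, 18, 21, 24]
Length 7; one witness is 6, 9, 12, 15, 18, 21, 24.

6, 9, 12, 15, 18, 21, 24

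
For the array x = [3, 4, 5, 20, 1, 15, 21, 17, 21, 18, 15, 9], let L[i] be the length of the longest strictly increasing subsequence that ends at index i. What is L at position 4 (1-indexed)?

dp[i] = 1 + max{dp[j] : j<i, x[j]<x[i]} (or 1 if no such j):
i:      1  2  3  4  5  6  7  8  9 10 11 12
x[i]:   3  4  5 20  1 15 21 17 21 18 15  9
dp:     1  2  3  4  1  4  5  5  6  6  4  4
At index 4 the value is 4.

4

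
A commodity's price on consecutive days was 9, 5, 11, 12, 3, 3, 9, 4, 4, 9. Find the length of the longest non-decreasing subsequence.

5

Let dp[i] be the length of the longest such subsequence ending at index i:
i:      1  2  3  4  5  6  7  8  9 10
a[i]:   9  5 11 12  3  3  9  4  4  9
dp:     1  1  2  3  1  2  3  3  4  5
Maximum dp value is 5.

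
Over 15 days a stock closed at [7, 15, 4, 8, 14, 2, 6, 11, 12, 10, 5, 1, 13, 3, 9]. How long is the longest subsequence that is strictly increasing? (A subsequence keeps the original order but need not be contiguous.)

5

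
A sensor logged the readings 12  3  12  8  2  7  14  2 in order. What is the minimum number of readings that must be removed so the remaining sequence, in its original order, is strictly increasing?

5

Fewest deletions = n − (longest strictly increasing subsequence).
i:      1  2  3  4  5  6  7  8
a[i]:  12  3 12  8  2  7 14  2
dp:     1  1  2  2  1  2  3  1
max dp = 3, so deletions = 8 − 3 = 5.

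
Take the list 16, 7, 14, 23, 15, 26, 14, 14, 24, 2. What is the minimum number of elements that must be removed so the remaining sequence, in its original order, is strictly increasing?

Fewest deletions = n − (longest strictly increasing subsequence).
Patience tails:
16 → extends → [16]
7 → replaces 16 → [7]
14 → extends → [7, 14]
23 → extends → [7, 14, 23]
15 → replaces 23 → [7, 14, 15]
26 → extends → [7, 14, 15, 26]
14 → already a tail → [7, 14, 15, 26]
14 → already a tail → [7, 14, 15, 26]
24 → replaces 26 → [7, 14, 15, 24]
2 → replaces 7 → [2, 14, 15, 24]
Longest strictly increasing subsequence has length 4, so deletions = 10 − 4 = 6.

6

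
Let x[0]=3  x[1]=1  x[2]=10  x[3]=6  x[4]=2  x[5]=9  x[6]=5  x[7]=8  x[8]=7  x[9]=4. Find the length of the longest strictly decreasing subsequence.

Let dp[i] be the longest strictly decreasing subsequence ending at i:
i:      0  1  2  3  4  5  6  7  8  9
x[i]:   3  1 10  6  2  9  5  8  7  4
dp:     1  2  1  2  3  2  3  3  4  5
Maximum is 5.

5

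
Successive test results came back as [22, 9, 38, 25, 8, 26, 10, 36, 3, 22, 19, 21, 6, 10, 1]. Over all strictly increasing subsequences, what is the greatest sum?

109

Let S[i] be the best sum of a strictly increasing subsequence ending at i:
i:       1   2   3   4   5   6   7   8   9  10  11  12  13  14  15
a[i]:   22   9  38  25   8  26  10  36   3  22  19  21   6  10   1
S:      22   9  60  47   8  73  19 109   3  41  38  59   9  19   1
Maximum is 109 (e.g. 22 + 25 + 26 + 36).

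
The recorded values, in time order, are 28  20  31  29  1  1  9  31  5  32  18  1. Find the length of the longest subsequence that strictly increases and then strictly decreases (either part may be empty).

inc[i] = longest strictly increasing subsequence ending at i; dec[i] = longest strictly decreasing subsequence starting at i:
i:      1  2  3  4  5  6  7  8  9 10 11 12
a[i]:  28 20 31 29  1  1  9 31  5 32 18  1
inc:    1  1  2  2  1  1  2  3  2  4  3  1
dec:    5  4  5  4  1  1  3  3  2  3  2  1
Best peak at i=3 (value 31): inc=2, dec=5, length 2+5−1 = 6.

6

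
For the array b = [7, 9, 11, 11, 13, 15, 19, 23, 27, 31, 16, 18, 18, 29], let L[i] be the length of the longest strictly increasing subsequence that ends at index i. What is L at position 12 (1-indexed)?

dp[i] = 1 + max{dp[j] : j<i, b[j]<b[i]} (or 1 if no such j):
i:      1  2  3  4  5  6  7  8  9 10 11 12 13 14
b[i]:   7  9 11 11 13 15 19 23 27 31 16 18 18 29
dp:     1  2  3  3  4  5  6  7  8  9  6  7  7  9
At index 12 the value is 7.

7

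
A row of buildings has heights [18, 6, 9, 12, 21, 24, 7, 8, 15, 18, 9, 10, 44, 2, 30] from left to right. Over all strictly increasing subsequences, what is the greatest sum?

Let S[i] be the best sum of a strictly increasing subsequence ending at i:
i:       1   2   3   4   5   6   7   8   9  10  11  12  13  14  15
a[i]:   18   6   9  12  21  24   7   8  15  18   9  10  44   2  30
S:      18   6  15  27  48  72  13  21  42  60  30  40 116   2 102
Maximum is 116 (e.g. 6 + 9 + 12 + 21 + 24 + 44).

116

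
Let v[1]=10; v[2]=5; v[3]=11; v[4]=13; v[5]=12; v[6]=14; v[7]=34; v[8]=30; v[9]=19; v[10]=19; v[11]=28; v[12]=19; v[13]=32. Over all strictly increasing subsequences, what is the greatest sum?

Let S[i] be the best sum of a strictly increasing subsequence ending at i:
i:       1   2   3   4   5   6   7   8   9  10  11  12  13
v[i]:   10   5  11  13  12  14  34  30  19  19  28  19  32
S:      10   5  21  34  33  48  82  78  67  67  95  67 127
Maximum is 127 (e.g. 10 + 11 + 13 + 14 + 19 + 28 + 32).

127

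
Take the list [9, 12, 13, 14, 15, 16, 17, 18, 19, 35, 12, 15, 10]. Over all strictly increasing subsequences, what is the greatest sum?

168

Let S[i] be the best sum of a strictly increasing subsequence ending at i:
i:       1   2   3   4   5   6   7   8   9  10  11  12  13
a[i]:    9  12  13  14  15  16  17  18  19  35  12  15  10
S:       9  21  34  48  63  79  96 114 133 168  21  63  19
Maximum is 168 (e.g. 9 + 12 + 13 + 14 + 15 + 16 + 17 + 18 + 19 + 35).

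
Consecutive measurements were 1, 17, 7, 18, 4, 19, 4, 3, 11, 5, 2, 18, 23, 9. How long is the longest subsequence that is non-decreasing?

6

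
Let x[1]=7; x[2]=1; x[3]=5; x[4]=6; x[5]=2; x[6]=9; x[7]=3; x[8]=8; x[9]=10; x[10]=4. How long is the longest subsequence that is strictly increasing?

5

Let dp[i] be the length of the longest such subsequence ending at index i:
i:      1  2  3  4  5  6  7  8  9 10
x[i]:   7  1  5  6  2  9  3  8 10  4
dp:     1  1  2  3  2  4  3  4  5  4
Maximum dp value is 5.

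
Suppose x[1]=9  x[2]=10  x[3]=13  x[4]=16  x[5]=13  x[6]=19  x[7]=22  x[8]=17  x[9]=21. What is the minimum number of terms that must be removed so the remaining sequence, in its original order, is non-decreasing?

3

Fewest deletions = n − (longest non-decreasing subsequence).
i:      1  2  3  4  5  6  7  8  9
x[i]:   9 10 13 16 13 19 22 17 21
dp:     1  2  3  4  4  5  6  5  6
max dp = 6, so deletions = 9 − 6 = 3.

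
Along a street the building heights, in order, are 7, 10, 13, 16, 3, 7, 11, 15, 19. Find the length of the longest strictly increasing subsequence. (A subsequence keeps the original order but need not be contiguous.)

Let dp[i] be the length of the longest such subsequence ending at index i:
i:      1  2  3  4  5  6  7  8  9
a[i]:   7 10 13 16  3  7 11 15 19
dp:     1  2  3  4  1  2  3  4  5
Maximum dp value is 5.

5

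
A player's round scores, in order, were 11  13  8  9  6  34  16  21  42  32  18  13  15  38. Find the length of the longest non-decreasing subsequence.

Track the smallest tail for each achievable length (allowing ties):
11 → extends → [11]
13 → extends → [11, 13]
8 → replaces 11 → [8, 13]
9 → replaces 13 → [8, 9]
6 → replaces 8 → [6, 9]
34 → extends → [6, 9, 34]
16 → replaces 34 → [6, 9, 16]
21 → extends → [6, 9, 16, 21]
42 → extends → [6, 9, 16, 21, 42]
32 → replaces 42 → [6, 9, 16, 21, 32]
18 → replaces 21 → [6, 9, 16, 18, 32]
13 → replaces 16 → [6, 9, 13, 18, 32]
15 → replaces 18 → [6, 9, 13, 15, 32]
38 → extends → [6, 9, 13, 15, 32, 38]
Six tails, so the longest non-decreasing subsequence has length 6 (e.g. 11, 13, 16, 21, 32, 38).

6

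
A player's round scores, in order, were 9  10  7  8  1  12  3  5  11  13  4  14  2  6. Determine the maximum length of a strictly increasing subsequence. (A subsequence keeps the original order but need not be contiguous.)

6

Track the smallest tail for each achievable length (strict):
9 → extends → [9]
10 → extends → [9, 10]
7 → replaces 9 → [7, 10]
8 → replaces 10 → [7, 8]
1 → replaces 7 → [1, 8]
12 → extends → [1, 8, 12]
3 → replaces 8 → [1, 3, 12]
5 → replaces 12 → [1, 3, 5]
11 → extends → [1, 3, 5, 11]
13 → extends → [1, 3, 5, 11, 13]
4 → replaces 5 → [1, 3, 4, 11, 13]
14 → extends → [1, 3, 4, 11, 13, 14]
2 → replaces 3 → [1, 2, 4, 11, 13, 14]
6 → replaces 11 → [1, 2, 4, 6, 13, 14]
Six tails, so the longest strictly increasing subsequence has length 6 (e.g. 1, 3, 5, 11, 13, 14).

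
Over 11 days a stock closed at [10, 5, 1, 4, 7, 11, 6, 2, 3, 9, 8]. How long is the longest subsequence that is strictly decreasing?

4

Let dp[i] be the longest strictly decreasing subsequence ending at i:
i:      1  2  3  4  5  6  7  8  9 10 11
a[i]:  10  5  1  4  7 11  6  2  3  9  8
dp:     1  2  3  3  2  1  3  4  4  2  3
Maximum is 4.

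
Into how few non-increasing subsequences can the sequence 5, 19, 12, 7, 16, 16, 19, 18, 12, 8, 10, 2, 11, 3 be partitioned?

Place each on the leftmost legal pile:
5 → new pile 1 (tops now [5])
19 → new pile 2 (tops now [5, 19])
12 → pile 2 (tops now [5, 12])
7 → pile 2 (tops now [5, 7])
16 → new pile 3 (tops now [5, 7, 16])
16 → pile 3 (tops now [5, 7, 16])
19 → new pile 4 (tops now [5, 7, 16, 19])
18 → pile 4 (tops now [5, 7, 16, 18])
12 → pile 3 (tops now [5, 7, 12, 18])
8 → pile 3 (tops now [5, 7, 8, 18])
10 → pile 4 (tops now [5, 7, 8, 10])
2 → pile 1 (tops now [2, 7, 8, 10])
11 → new pile 5 (tops now [2, 7, 8, 10, 11])
3 → pile 2 (tops now [2, 3, 8, 10, 11])
Five piles.

5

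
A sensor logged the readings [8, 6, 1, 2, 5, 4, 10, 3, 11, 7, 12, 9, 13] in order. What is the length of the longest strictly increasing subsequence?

Track the smallest tail for each achievable length (strict):
8 → extends → [8]
6 → replaces 8 → [6]
1 → replaces 6 → [1]
2 → extends → [1, 2]
5 → extends → [1, 2, 5]
4 → replaces 5 → [1, 2, 4]
10 → extends → [1, 2, 4, 10]
3 → replaces 4 → [1, 2, 3, 10]
11 → extends → [1, 2, 3, 10, 11]
7 → replaces 10 → [1, 2, 3, 7, 11]
12 → extends → [1, 2, 3, 7, 11, 12]
9 → replaces 11 → [1, 2, 3, 7, 9, 12]
13 → extends → [1, 2, 3, 7, 9, 12, 13]
Seven tails, so the longest strictly increasing subsequence has length 7 (e.g. 1, 2, 5, 10, 11, 12, 13).

7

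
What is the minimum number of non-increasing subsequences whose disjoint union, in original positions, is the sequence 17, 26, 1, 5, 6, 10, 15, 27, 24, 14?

6

The minimum number of non-increasing subsequences covering a sequence equals the length of its longest strictly increasing subsequence.
LIS length is 6 (e.g. 1, 5, 6, 10, 15, 27), so 6 piles are needed.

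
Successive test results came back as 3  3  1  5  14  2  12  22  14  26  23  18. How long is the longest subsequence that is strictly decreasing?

Let dp[i] be the longest strictly decreasing subsequence ending at i:
i:      1  2  3  4  5  6  7  8  9 10 11 12
a[i]:   3  3  1  5 14  2 12 22 14 26 23 18
dp:     1  1  2  1  1  2  2  1  2  1  2  3
Maximum is 3.

3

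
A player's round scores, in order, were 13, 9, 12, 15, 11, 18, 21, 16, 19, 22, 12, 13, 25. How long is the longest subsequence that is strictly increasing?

7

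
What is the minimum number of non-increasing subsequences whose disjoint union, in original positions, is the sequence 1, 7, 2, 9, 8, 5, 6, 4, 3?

The minimum number of non-increasing subsequences covering a sequence equals the length of its longest strictly increasing subsequence.
LIS length is 4 (e.g. 1, 2, 5, 6), so 4 piles are needed.

4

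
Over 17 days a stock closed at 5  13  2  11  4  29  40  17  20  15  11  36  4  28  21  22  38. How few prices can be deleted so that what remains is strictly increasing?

Fewest deletions = n − (longest strictly increasing subsequence).
i:      1  2  3  4  5  6  7  8  9 10 11 12 13 14 15 16 17
a[i]:   5 13  2 11  4 29 40 17 20 15 11 36  4 28 21 22 38
dp:     1  2  1  2  2  3  4  3  4  3  3  5  2  5  5  6  7
max dp = 7, so deletions = 17 − 7 = 10.

10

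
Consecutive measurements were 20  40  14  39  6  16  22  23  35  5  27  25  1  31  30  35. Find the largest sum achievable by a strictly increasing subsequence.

Let S[i] be the best sum of a strictly increasing subsequence ending at i:
i:       1   2   3   4   5   6   7   8   9  10  11  12  13  14  15  16
a[i]:   20  40  14  39   6  16  22  23  35   5  27  25   1  31  30  35
S:      20  60  14  59   6  30  52  75 110   5 102 100   1 133 132 168
Maximum is 168 (e.g. 14 + 16 + 22 + 23 + 27 + 31 + 35).

168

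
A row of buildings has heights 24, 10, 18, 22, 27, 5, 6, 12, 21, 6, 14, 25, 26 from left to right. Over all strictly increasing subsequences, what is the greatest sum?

Let S[i] be the best sum of a strictly increasing subsequence ending at i:
i:       1   2   3   4   5   6   7   8   9  10  11  12  13
a[i]:   24  10  18  22  27   5   6  12  21   6  14  25  26
S:      24  10  28  50  77   5  11  23  49  11  37  75 101
Maximum is 101 (e.g. 10 + 18 + 22 + 25 + 26).

101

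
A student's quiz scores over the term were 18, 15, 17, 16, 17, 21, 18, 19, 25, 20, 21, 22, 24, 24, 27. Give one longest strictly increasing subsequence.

15, 16, 17, 18, 19, 20, 21, 22, 24, 27

Patience tails give the LIS length; then backtrack through the dp parents:
18 → extends → [18]
15 → replaces 18 → [15]
17 → extends → [15, 17]
16 → replaces 17 → [15, 16]
17 → extends → [15, 16, 17]
21 → extends → [15, 16, 17, 21]
18 → replaces 21 → [15, 16, 17, 18]
19 → extends → [15, 16, 17, 18, 19]
25 → extends → [15, 16, 17, 18, 19, 25]
20 → replaces 25 → [15, 16, 17, 18, 19, 20]
21 → extends → [15, 16, 17, 18, 19, 20, 21]
22 → extends → [15, 16, 17, 18, 19, 20, 21, 22]
24 → extends → [15, 16, 17, 18, 19, 20, 21, 22, 24]
24 → already a tail → [15, 16, 17, 18, 19, 20, 21, 22, 24]
27 → extends → [15, 16, 17, 18, 19, 20, 21, 22, 24, 27]
Length 10; one witness is 15, 16, 17, 18, 19, 20, 21, 22, 24, 27.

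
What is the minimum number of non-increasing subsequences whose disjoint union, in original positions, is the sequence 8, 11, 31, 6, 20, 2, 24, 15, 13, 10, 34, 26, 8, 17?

5

The minimum number of non-increasing subsequences covering a sequence equals the length of its longest strictly increasing subsequence.
LIS length is 5 (e.g. 8, 11, 20, 24, 34), so 5 piles are needed.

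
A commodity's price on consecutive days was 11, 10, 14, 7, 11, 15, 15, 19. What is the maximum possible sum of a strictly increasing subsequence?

59

Let S[i] be the best sum of a strictly increasing subsequence ending at i:
i:      1  2  3  4  5  6  7  8
a[i]:  11 10 14  7 11 15 15 19
S:     11 10 25  7 21 40 40 59
Maximum is 59 (e.g. 11 + 14 + 15 + 19).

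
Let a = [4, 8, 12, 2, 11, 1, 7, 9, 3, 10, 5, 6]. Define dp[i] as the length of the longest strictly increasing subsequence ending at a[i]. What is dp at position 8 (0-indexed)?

2

dp[i] = 1 + max{dp[j] : j<i, a[j]<a[i]} (or 1 if no such j):
i:      0  1  2  3  4  5  6  7  8  9 10 11
a[i]:   4  8 12  2 11  1  7  9  3 10  5  6
dp:     1  2  3  1  3  1  2  3  2  4  3  4
At index 8 the value is 2.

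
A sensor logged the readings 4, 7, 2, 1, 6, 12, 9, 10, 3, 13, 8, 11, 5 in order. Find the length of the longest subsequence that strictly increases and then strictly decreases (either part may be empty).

7

inc[i] = longest strictly increasing subsequence ending at i; dec[i] = longest strictly decreasing subsequence starting at i:
i:      1  2  3  4  5  6  7  8  9 10 11 12 13
a[i]:   4  7  2  1  6 12  9 10  3 13  8 11  5
inc:    1  2  1  1  2  3  3  4  2  5  3  5  3
dec:    3  3  2  1  2  4  3  3  1  3  2  2  1
Best peak at i=10 (value 13): inc=5, dec=3, length 5+3−1 = 7.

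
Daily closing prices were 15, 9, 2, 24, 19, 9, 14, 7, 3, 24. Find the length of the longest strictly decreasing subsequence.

Let dp[i] be the longest strictly decreasing subsequence ending at i:
i:      1  2  3  4  5  6  7  8  9 10
a[i]:  15  9  2 24 19  9 14  7  3 24
dp:     1  2  3  1  2  3  3  4  5  1
Maximum is 5.

5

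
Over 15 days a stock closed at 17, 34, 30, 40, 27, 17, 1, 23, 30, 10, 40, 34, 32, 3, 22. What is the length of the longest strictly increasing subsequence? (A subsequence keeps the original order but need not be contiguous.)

Track the smallest tail for each achievable length (strict):
17 → extends → [17]
34 → extends → [17, 34]
30 → replaces 34 → [17, 30]
40 → extends → [17, 30, 40]
27 → replaces 30 → [17, 27, 40]
17 → already a tail → [17, 27, 40]
1 → replaces 17 → [1, 27, 40]
23 → replaces 27 → [1, 23, 40]
30 → replaces 40 → [1, 23, 30]
10 → replaces 23 → [1, 10, 30]
40 → extends → [1, 10, 30, 40]
34 → replaces 40 → [1, 10, 30, 34]
32 → replaces 34 → [1, 10, 30, 32]
3 → replaces 10 → [1, 3, 30, 32]
22 → replaces 30 → [1, 3, 22, 32]
Four tails, so the longest strictly increasing subsequence has length 4 (e.g. 17, 27, 30, 40).

4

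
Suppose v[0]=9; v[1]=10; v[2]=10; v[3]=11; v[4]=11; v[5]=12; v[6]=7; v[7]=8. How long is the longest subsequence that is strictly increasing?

4

Track the smallest tail for each achievable length (strict):
9 → extends → [9]
10 → extends → [9, 10]
10 → already a tail → [9, 10]
11 → extends → [9, 10, 11]
11 → already a tail → [9, 10, 11]
12 → extends → [9, 10, 11, 12]
7 → replaces 9 → [7, 10, 11, 12]
8 → replaces 10 → [7, 8, 11, 12]
Four tails, so the longest strictly increasing subsequence has length 4 (e.g. 9, 10, 11, 12).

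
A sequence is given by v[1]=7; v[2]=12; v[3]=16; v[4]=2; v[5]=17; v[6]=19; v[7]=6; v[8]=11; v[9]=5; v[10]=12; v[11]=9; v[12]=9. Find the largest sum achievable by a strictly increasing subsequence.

71

Let S[i] be the best sum of a strictly increasing subsequence ending at i:
i:      1  2  3  4  5  6  7  8  9 10 11 12
v[i]:   7 12 16  2 17 19  6 11  5 12  9  9
S:      7 19 35  2 52 71  8 19  7 31 17 17
Maximum is 71 (e.g. 7 + 12 + 16 + 17 + 19).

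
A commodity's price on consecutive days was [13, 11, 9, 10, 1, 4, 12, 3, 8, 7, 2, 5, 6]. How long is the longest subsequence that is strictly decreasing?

6

Let dp[i] be the longest strictly decreasing subsequence ending at i:
i:      1  2  3  4  5  6  7  8  9 10 11 12 13
a[i]:  13 11  9 10  1  4 12  3  8  7  2  5  6
dp:     1  2  3  3  4  4  2  5  4  5  6  6  6
Maximum is 6.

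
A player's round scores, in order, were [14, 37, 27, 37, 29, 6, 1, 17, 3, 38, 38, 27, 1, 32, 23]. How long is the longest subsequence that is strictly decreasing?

Negate each value so 'decreasing' becomes 'increasing', then run patience tails on the negated sequence:
-14 → extends → [-14]
-37 → replaces -14 → [-37]
-27 → extends → [-37, -27]
-37 → already a tail → [-37, -27]
-29 → replaces -27 → [-37, -29]
-6 → extends → [-37, -29, -6]
-1 → extends → [-37, -29, -6, -1]
-17 → replaces -6 → [-37, -29, -17, -1]
-3 → replaces -1 → [-37, -29, -17, -3]
-38 → replaces -37 → [-38, -29, -17, -3]
-38 → already a tail → [-38, -29, -17, -3]
-27 → replaces -17 → [-38, -29, -27, -3]
-1 → extends → [-38, -29, -27, -3, -1]
-32 → replaces -29 → [-38, -32, -27, -3, -1]
-23 → replaces -3 → [-38, -32, -27, -23, -1]
Five tails, so the longest strictly decreasing subsequence of the original has length 5.

5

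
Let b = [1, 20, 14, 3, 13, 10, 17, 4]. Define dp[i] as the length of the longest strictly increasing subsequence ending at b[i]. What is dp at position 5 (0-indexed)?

dp[i] = 1 + max{dp[j] : j<i, b[j]<b[i]} (or 1 if no such j):
i:      0  1  2  3  4  5  6  7
b[i]:   1 20 14  3 13 10 17  4
dp:     1  2  2  2  3  3  4  3
At index 5 the value is 3.

3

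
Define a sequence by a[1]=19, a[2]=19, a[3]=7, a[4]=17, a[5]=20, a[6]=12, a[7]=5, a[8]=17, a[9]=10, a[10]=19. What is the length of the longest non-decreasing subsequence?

Track the smallest tail for each achievable length (allowing ties):
19 → extends → [19]
19 → extends → [19, 19]
7 → replaces 19 → [7, 19]
17 → replaces 19 → [7, 17]
20 → extends → [7, 17, 20]
12 → replaces 17 → [7, 12, 20]
5 → replaces 7 → [5, 12, 20]
17 → replaces 20 → [5, 12, 17]
10 → replaces 12 → [5, 10, 17]
19 → extends → [5, 10, 17, 19]
Four tails, so the longest non-decreasing subsequence has length 4 (e.g. 7, 17, 17, 19).

4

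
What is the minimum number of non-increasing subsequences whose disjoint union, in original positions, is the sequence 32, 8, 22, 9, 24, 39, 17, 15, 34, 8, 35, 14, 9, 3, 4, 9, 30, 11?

Place each on the leftmost legal pile:
32 → new pile 1 (tops now [32])
8 → pile 1 (tops now [8])
22 → new pile 2 (tops now [8, 22])
9 → pile 2 (tops now [8, 9])
24 → new pile 3 (tops now [8, 9, 24])
39 → new pile 4 (tops now [8, 9, 24, 39])
17 → pile 3 (tops now [8, 9, 17, 39])
15 → pile 3 (tops now [8, 9, 15, 39])
34 → pile 4 (tops now [8, 9, 15, 34])
8 → pile 1 (tops now [8, 9, 15, 34])
35 → new pile 5 (tops now [8, 9, 15, 34, 35])
14 → pile 3 (tops now [8, 9, 14, 34, 35])
9 → pile 2 (tops now [8, 9, 14, 34, 35])
3 → pile 1 (tops now [3, 9, 14, 34, 35])
4 → pile 2 (tops now [3, 4, 14, 34, 35])
9 → pile 3 (tops now [3, 4, 9, 34, 35])
30 → pile 4 (tops now [3, 4, 9, 30, 35])
11 → pile 4 (tops now [3, 4, 9, 11, 35])
Five piles.

5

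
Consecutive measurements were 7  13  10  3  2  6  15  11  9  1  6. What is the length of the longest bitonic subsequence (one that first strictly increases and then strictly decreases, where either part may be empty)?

6

inc[i] = longest strictly increasing subsequence ending at i; dec[i] = longest strictly decreasing subsequence starting at i:
i:      1  2  3  4  5  6  7  8  9 10 11
a[i]:   7 13 10  3  2  6 15 11  9  1  6
inc:    1  2  2  1  1  2  3  3  3  1  2
dec:    4  5  4  3  2  2  4  3  2  1  1
Best peak at i=2 (value 13): inc=2, dec=5, length 2+5−1 = 6.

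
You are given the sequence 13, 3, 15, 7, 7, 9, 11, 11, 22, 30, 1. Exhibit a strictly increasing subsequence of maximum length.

3, 7, 9, 11, 22, 30

Patience tails give the LIS length; then backtrack through the dp parents:
13 → extends → [13]
3 → replaces 13 → [3]
15 → extends → [3, 15]
7 → replaces 15 → [3, 7]
7 → already a tail → [3, 7]
9 → extends → [3, 7, 9]
11 → extends → [3, 7, 9, 11]
11 → already a tail → [3, 7, 9, 11]
22 → extends → [3, 7, 9, 11, 22]
30 → extends → [3, 7, 9, 11, 22, 30]
1 → replaces 3 → [1, 7, 9, 11, 22, 30]
Length 6; one witness is 3, 7, 9, 11, 22, 30.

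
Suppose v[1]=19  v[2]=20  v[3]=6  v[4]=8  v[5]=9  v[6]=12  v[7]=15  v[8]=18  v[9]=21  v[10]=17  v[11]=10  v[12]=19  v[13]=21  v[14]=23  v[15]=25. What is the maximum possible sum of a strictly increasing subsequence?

Let S[i] be the best sum of a strictly increasing subsequence ending at i:
i:       1   2   3   4   5   6   7   8   9  10  11  12  13  14  15
v[i]:   19  20   6   8   9  12  15  18  21  17  10  19  21  23  25
S:      19  39   6  14  23  35  50  68  89  67  33  87 108 131 156
Maximum is 156 (e.g. 6 + 8 + 9 + 12 + 15 + 18 + 19 + 21 + 23 + 25).

156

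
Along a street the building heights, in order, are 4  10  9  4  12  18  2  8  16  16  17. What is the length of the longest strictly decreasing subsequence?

4

Negate each value so 'decreasing' becomes 'increasing', then run patience tails on the negated sequence:
-4 → extends → [-4]
-10 → replaces -4 → [-10]
-9 → extends → [-10, -9]
-4 → extends → [-10, -9, -4]
-12 → replaces -10 → [-12, -9, -4]
-18 → replaces -12 → [-18, -9, -4]
-2 → extends → [-18, -9, -4, -2]
-8 → replaces -4 → [-18, -9, -8, -2]
-16 → replaces -9 → [-18, -16, -8, -2]
-16 → already a tail → [-18, -16, -8, -2]
-17 → replaces -16 → [-18, -17, -8, -2]
Four tails, so the longest strictly decreasing subsequence of the original has length 4.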